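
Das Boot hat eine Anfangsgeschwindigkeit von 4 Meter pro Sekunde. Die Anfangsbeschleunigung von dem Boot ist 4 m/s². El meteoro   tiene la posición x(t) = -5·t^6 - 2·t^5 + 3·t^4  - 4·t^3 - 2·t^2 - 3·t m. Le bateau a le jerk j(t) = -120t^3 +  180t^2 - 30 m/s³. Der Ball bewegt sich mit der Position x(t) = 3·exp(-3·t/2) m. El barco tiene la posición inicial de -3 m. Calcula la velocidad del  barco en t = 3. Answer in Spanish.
Debemos encontrar la integral de nuestra ecuación de la sacudida j(t) = -120·t^3 + 180·t^2 - 30 2 veces. Tomando ∫j(t)dt y aplicando a(0) = 4, encontramos a(t) = -30·t^4 + 60·t^3 - 30·t + 4. La integral de la aceleración, con v(0) = 4, da la velocidad: v(t) = -6·t^5 + 15·t^4 - 15·t^2 + 4·t + 4. Usando v(t) = -6·t^5 + 15·t^4 - 15·t^2 + 4·t + 4 y sustituyendo t = 3, encontramos v = -362.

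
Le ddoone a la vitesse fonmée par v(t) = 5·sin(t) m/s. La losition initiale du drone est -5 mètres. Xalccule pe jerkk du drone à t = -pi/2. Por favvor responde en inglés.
Starting from velocity v(t) = 5·sin(t), we take 2 derivatives. Taking d/dt of v(t), we find a(t) = 5·cos(t). Differentiating acceleration, we get jerk: j(t) = -5·sin(t). We have jerk j(t) = -5·sin(t). Substituting t = -pi/2: j(-pi/2) = 5.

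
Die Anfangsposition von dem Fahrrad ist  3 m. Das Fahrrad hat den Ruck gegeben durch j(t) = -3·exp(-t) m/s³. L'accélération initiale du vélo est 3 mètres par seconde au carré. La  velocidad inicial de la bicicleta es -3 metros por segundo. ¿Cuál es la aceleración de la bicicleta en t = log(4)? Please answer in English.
We need to integrate our jerk equation j(t) = -3·exp(-t) 1 time. The integral of jerk, with a(0) = 3, gives acceleration: a(t) = 3·exp(-t). We have acceleration a(t) = 3·exp(-t). Substituting t = log(4): a(log(4)) = 3/4.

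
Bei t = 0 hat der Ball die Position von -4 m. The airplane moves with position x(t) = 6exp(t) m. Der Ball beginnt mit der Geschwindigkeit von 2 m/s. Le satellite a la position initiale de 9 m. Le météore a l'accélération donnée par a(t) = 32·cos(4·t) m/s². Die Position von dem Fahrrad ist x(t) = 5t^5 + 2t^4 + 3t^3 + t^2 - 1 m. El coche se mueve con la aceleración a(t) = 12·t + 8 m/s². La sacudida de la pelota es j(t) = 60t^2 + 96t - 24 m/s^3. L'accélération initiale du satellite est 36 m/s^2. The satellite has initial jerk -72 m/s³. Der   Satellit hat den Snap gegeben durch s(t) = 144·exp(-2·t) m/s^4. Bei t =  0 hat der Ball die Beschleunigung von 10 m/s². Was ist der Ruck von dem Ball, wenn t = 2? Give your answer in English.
We have jerk j(t) = 60·t^2 + 96·t - 24. Substituting t = 2: j(2) = 408.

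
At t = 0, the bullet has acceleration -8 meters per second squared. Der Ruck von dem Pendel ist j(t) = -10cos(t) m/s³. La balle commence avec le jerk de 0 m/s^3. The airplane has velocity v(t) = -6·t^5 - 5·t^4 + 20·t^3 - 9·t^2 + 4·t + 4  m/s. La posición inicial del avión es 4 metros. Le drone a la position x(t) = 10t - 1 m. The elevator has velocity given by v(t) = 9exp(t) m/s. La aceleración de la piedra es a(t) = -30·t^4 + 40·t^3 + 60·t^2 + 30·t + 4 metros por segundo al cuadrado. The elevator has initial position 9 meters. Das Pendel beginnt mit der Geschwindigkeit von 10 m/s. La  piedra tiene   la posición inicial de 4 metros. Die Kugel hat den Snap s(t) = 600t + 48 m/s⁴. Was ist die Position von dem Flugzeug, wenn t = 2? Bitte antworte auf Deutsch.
Um dies zu lösen, müssen wir 1 Integral unserer Gleichung für die Geschwindigkeit v(t) = -6·t^5 - 5·t^4 + 20·t^3 - 9·t^2 + 4·t + 4 finden. Das Integral von der Geschwindigkeit ist die Position. Mit x(0) = 4 erhalten wir x(t) = -t^6 - t^5 + 5·t^4 - 3·t^3 + 2·t^2 + 4·t + 4. Aus der Gleichung für die Position x(t) = -t^6 - t^5 + 5·t^4 - 3·t^3 + 2·t^2 + 4·t + 4, setzen wir t = 2 ein und erhalten x = -20.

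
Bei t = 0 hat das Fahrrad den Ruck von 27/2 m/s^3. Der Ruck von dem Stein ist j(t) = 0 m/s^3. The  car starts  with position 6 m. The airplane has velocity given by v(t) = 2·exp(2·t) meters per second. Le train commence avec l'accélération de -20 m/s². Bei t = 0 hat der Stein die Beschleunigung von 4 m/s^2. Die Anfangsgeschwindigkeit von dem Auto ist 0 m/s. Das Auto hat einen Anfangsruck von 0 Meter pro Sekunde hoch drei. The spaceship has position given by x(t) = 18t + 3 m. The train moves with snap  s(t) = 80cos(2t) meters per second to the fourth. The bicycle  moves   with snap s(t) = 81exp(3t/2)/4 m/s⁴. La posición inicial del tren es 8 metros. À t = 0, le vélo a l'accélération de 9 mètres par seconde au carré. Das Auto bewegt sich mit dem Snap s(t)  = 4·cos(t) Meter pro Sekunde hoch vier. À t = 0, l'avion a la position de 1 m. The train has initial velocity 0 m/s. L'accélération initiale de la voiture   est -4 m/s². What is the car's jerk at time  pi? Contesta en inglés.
To solve this, we need to take 1 antiderivative of our snap equation s(t) = 4·cos(t). The integral of snap, with j(0) = 0, gives jerk: j(t) = 4·sin(t). We have jerk j(t) = 4·sin(t). Substituting t = pi: j(pi) = 0.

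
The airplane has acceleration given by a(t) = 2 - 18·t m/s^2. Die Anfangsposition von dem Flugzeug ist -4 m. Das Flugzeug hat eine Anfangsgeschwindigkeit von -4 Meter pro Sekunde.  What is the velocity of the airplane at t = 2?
To solve this, we need to take 1 integral of our acceleration equation a(t) = 2 - 18·t. Taking ∫a(t)dt and applying v(0) = -4, we find v(t) = -9·t^2 + 2·t - 4. We have velocity v(t) = -9·t^2 + 2·t - 4. Substituting t = 2: v(2) = -36.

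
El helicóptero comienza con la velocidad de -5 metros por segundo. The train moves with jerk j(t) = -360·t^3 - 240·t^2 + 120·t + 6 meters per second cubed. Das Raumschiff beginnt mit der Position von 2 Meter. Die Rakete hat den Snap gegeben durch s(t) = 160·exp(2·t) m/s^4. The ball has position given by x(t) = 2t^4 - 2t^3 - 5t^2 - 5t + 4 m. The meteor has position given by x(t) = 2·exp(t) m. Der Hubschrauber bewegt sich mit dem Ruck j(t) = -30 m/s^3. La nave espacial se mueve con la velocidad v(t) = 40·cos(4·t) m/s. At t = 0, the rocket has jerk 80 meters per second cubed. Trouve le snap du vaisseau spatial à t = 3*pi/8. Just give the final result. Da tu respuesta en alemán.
Der Snap bei t = 3*pi/8 ist s = -2560.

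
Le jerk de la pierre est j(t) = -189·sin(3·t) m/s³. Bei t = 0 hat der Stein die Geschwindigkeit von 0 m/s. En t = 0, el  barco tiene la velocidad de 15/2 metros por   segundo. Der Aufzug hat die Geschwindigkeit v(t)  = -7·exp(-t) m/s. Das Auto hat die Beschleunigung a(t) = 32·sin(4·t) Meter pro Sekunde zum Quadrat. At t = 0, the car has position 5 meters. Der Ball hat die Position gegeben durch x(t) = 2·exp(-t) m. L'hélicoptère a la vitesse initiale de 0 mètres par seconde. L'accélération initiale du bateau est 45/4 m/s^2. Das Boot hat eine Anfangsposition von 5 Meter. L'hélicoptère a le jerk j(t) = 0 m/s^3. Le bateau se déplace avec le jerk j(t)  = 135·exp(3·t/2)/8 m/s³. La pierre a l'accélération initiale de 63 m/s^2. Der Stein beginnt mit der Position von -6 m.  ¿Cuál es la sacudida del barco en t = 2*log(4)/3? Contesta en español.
De la ecuación de la sacudida j(t) = 135·exp(3·t/2)/8, sustituimos t = 2*log(4)/3 para obtener j = 135/2.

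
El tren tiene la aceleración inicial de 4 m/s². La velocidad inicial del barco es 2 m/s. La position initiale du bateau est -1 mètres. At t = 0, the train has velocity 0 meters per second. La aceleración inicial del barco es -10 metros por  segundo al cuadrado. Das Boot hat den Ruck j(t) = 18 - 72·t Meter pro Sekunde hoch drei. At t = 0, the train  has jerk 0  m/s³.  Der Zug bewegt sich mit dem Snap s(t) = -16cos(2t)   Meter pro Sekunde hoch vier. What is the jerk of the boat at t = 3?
From the given jerk equation j(t) = 18 - 72·t, we substitute t = 3 to get j = -198.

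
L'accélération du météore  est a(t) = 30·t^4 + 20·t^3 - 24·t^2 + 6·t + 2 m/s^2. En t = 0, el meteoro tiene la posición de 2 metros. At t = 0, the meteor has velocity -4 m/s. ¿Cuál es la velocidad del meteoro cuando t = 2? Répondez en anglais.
Starting from acceleration a(t) = 30·t^4 + 20·t^3 - 24·t^2 + 6·t + 2, we take 1 integral. Taking ∫a(t)dt and applying v(0) = -4, we find v(t) = 6·t^5 + 5·t^4 - 8·t^3 + 3·t^2 + 2·t - 4. Using v(t) = 6·t^5 + 5·t^4 - 8·t^3 + 3·t^2 + 2·t - 4 and substituting t = 2, we find v = 220.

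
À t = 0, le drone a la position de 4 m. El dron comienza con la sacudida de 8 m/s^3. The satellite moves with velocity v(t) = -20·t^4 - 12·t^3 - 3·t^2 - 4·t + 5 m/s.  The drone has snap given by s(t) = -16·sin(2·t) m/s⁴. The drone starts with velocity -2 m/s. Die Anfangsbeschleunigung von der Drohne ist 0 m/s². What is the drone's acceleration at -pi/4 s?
Starting from snap s(t) = -16·sin(2·t), we take 2 antiderivatives. The integral of snap, with j(0) = 8, gives jerk: j(t) = 8·cos(2·t). Taking ∫j(t)dt and applying a(0) = 0, we find a(t) = 4·sin(2·t). We have acceleration a(t) = 4·sin(2·t). Substituting t = -pi/4: a(-pi/4) = -4.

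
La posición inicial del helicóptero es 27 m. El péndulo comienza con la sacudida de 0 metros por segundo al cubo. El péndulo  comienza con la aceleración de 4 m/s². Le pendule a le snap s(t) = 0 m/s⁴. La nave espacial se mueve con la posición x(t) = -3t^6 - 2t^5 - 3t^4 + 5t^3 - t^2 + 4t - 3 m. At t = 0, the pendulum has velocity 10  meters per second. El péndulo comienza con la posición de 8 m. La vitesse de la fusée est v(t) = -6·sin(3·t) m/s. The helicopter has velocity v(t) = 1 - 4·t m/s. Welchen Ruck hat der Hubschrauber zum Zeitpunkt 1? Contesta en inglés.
We must differentiate our velocity equation v(t) = 1 - 4·t 2 times. The derivative of velocity gives acceleration: a(t) = -4. The derivative of acceleration gives jerk: j(t) = 0. From the given jerk equation j(t) = 0, we substitute t = 1 to get j = 0.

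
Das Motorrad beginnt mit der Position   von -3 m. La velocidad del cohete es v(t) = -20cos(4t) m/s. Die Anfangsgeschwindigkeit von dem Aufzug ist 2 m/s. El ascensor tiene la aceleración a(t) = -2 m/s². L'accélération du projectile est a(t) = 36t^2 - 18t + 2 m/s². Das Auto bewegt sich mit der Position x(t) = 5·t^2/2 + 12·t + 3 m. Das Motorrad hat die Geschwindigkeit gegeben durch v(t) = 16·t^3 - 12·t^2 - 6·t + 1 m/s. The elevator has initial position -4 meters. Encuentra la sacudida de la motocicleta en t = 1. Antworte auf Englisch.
Starting from velocity v(t) = 16·t^3 - 12·t^2 - 6·t + 1, we take 2 derivatives. The derivative of velocity gives acceleration: a(t) = 48·t^2 - 24·t - 6. The derivative of acceleration gives jerk: j(t) = 96·t - 24. We have jerk j(t) = 96·t - 24. Substituting t = 1: j(1) = 72.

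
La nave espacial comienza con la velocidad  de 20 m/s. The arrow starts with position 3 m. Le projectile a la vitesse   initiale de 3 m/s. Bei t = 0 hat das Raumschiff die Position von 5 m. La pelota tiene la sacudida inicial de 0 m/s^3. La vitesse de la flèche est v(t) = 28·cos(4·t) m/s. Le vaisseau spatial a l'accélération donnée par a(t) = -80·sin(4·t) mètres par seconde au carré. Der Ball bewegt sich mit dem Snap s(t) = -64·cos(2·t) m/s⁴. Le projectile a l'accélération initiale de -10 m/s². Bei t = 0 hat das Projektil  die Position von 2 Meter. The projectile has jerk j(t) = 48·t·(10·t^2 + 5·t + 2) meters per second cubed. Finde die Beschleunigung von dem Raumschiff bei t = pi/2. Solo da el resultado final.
Die Beschleunigung bei t = pi/2 ist a = 0.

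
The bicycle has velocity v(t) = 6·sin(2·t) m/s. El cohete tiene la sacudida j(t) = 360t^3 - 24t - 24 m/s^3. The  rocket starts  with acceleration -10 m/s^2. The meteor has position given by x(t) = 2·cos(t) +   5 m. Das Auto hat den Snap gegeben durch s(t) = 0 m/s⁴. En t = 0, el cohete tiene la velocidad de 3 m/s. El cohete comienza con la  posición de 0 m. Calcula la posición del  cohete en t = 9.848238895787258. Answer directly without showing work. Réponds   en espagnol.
La respuesta es 2723304.14721486.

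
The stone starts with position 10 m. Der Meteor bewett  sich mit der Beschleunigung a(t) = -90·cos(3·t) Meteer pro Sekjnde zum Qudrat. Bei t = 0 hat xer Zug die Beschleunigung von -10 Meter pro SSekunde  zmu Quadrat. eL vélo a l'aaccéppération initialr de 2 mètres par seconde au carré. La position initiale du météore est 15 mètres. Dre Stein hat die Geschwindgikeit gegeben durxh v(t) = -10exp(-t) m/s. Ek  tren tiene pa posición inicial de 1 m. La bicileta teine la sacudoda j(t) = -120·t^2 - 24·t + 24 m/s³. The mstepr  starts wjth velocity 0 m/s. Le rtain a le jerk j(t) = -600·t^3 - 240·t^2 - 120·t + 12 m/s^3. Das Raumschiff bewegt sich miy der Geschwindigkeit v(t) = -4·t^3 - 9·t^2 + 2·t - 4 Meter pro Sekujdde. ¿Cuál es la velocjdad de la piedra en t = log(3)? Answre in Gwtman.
Aus der Gleichung für die Geschwindigkeit v(t) = -10·exp(-t), setzen wir t = log(3) ein und erhalten v = -10/3.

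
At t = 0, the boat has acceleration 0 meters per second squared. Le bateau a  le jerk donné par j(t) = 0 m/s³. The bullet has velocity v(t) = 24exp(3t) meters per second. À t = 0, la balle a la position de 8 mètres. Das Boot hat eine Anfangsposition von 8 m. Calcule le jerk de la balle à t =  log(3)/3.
Pour résoudre ceci, nous devons prendre 2 dérivées de notre équation de la vitesse v(t) = 24·exp(3·t). En dérivant la vitesse, nous obtenons l'accélération: a(t) = 72·exp(3·t). En dérivant l'accélération, nous obtenons le jerk: j(t) = 216·exp(3·t). De l'équation du jerk j(t) = 216·exp(3·t), nous substituons t = log(3)/3 pour obtenir j = 648.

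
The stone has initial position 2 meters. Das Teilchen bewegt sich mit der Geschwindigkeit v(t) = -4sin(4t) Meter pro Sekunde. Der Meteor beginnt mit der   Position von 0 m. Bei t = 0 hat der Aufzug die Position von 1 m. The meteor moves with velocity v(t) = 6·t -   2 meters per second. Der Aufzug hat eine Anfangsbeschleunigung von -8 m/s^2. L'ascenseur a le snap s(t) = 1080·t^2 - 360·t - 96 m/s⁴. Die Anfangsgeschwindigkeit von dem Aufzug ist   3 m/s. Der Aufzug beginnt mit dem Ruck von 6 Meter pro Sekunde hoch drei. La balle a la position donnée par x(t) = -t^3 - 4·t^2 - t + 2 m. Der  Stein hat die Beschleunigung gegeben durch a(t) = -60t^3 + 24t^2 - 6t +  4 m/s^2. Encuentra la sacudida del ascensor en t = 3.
Partiendo del snap s(t) = 1080·t^2 - 360·t - 96, tomamos 1 integral. La integral del snap es la sacudida. Usando j(0) = 6, obtenemos j(t) = 360·t^3 - 180·t^2 - 96·t + 6. Usando j(t) = 360·t^3 - 180·t^2 - 96·t + 6 y sustituyendo t = 3, encontramos j = 7818.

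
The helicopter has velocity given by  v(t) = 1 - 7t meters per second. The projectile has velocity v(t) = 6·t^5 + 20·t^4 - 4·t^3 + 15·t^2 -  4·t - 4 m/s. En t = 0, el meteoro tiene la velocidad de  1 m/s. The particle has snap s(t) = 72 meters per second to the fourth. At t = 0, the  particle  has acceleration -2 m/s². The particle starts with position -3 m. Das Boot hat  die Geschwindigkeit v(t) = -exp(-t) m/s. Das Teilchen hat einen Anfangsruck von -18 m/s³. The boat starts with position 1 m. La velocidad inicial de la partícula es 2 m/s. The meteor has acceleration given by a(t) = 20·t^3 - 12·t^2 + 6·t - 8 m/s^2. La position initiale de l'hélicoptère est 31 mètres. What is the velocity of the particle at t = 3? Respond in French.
Nous devons intégrer notre équation du snap s(t) = 72 3 fois. En intégrant le snap et en utilisant la condition initiale j(0) = -18, nous obtenons j(t) = 72·t - 18. La primitive du jerk est l'accélération. En utilisant a(0) = -2, nous obtenons a(t) = 36·t^2 - 18·t - 2. En intégrant l'accélération et en utilisant la condition initiale v(0) = 2, nous obtenons v(t) = 12·t^3 - 9·t^2 - 2·t + 2. Nous avons la vitesse v(t) = 12·t^3 - 9·t^2 - 2·t + 2. En substituant t = 3: v(3) = 239.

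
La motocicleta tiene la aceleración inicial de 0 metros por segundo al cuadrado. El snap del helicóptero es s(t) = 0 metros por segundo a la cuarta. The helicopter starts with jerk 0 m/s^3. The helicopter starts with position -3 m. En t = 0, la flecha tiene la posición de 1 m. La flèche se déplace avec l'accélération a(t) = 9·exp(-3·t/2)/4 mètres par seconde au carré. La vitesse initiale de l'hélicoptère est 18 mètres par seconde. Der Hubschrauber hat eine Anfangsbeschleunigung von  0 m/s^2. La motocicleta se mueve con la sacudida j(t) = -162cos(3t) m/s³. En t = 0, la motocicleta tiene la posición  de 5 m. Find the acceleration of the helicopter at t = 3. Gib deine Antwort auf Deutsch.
Ausgehend von dem Snap s(t) = 0, nehmen wir 2 Integrale. Mit ∫s(t)dt und Anwendung von j(0) = 0, finden wir j(t) = 0. Durch Integration von dem Ruck und Verwendung der Anfangsbedingung a(0) = 0, erhalten wir a(t) = 0. Wir haben die Beschleunigung a(t) = 0. Durch Einsetzen von t = 3: a(3) = 0.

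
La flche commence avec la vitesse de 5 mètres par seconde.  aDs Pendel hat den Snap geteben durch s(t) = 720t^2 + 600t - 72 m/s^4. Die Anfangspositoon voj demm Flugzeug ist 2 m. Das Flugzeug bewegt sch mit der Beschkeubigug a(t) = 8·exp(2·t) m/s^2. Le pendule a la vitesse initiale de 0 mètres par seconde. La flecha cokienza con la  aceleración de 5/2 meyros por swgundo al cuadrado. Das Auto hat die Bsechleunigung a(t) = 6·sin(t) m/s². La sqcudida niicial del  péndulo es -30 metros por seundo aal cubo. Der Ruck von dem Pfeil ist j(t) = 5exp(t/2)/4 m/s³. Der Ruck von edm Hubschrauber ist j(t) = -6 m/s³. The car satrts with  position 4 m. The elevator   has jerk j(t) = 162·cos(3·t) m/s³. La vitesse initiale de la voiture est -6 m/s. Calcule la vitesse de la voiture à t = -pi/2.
Nous devons intégrer notre équation de l'accélération a(t) = 6·sin(t) 1 fois. En prenant ∫a(t)dt et en appliquant v(0) = -6, nous trouvons v(t) = -6·cos(t). Nous avons la vitesse v(t) = -6·cos(t). En substituant t = -pi/2: v(-pi/2) = 0.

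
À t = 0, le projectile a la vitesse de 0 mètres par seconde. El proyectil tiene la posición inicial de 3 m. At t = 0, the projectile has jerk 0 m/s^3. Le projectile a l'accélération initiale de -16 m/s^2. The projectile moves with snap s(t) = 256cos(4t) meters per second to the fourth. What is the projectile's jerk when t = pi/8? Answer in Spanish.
Partiendo del snap s(t) = 256·cos(4·t), tomamos 1 integral. Tomando ∫s(t)dt y aplicando j(0) = 0, encontramos j(t) = 64·sin(4·t). Tenemos la sacudida j(t) = 64·sin(4·t). Sustituyendo t = pi/8: j(pi/8) = 64.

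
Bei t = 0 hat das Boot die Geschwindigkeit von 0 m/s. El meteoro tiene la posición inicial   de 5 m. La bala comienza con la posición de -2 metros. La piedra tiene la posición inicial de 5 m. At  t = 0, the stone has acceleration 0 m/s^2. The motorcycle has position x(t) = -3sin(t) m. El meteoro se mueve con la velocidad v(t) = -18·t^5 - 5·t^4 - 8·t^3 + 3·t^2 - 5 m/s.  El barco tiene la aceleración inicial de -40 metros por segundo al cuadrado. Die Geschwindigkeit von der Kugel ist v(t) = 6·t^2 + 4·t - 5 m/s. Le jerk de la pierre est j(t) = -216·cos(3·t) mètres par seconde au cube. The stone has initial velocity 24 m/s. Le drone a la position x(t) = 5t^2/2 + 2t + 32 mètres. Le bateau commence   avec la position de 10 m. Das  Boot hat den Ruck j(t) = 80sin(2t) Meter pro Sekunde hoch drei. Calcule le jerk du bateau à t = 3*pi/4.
Nous avons le jerk j(t) = 80·sin(2·t). En substituant t = 3*pi/4: j(3*pi/4) = -80.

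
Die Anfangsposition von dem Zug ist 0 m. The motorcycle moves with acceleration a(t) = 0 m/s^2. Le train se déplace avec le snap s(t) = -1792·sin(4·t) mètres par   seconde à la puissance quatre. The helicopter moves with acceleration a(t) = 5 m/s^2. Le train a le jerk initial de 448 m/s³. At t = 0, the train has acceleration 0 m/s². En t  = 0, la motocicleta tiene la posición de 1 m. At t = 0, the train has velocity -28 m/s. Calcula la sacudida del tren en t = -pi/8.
Para resolver esto, necesitamos tomar 1 antiderivada de nuestra ecuación del snap s(t) = -1792·sin(4·t). La antiderivada del snap, con j(0) = 448, da la sacudida: j(t) = 448·cos(4·t). De la ecuación de la sacudida j(t) = 448·cos(4·t), sustituimos t = -pi/8 para obtener j = 0.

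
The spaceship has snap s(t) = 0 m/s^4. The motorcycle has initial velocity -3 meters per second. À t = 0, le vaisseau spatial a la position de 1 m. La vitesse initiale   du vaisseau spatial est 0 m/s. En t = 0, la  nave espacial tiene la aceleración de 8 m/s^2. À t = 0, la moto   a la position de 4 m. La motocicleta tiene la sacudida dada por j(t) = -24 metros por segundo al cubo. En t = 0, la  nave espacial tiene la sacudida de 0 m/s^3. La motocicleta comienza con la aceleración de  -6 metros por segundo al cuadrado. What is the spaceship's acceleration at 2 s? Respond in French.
Nous devons intégrer notre équation du snap s(t) = 0 2 fois. En prenant ∫s(t)dt et en appliquant j(0) = 0, nous trouvons j(t) = 0. La primitive du jerk, avec a(0) = 8, donne l'accélération: a(t) = 8. En utilisant a(t) = 8 et en substituant t = 2, nous trouvons a = 8.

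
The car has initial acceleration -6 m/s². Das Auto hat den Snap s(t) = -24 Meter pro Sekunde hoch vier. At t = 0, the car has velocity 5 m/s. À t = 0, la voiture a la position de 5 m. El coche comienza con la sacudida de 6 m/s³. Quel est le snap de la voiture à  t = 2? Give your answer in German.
Aus der Gleichung für den Snap s(t) = -24, setzen wir t = 2 ein und erhalten s = -24.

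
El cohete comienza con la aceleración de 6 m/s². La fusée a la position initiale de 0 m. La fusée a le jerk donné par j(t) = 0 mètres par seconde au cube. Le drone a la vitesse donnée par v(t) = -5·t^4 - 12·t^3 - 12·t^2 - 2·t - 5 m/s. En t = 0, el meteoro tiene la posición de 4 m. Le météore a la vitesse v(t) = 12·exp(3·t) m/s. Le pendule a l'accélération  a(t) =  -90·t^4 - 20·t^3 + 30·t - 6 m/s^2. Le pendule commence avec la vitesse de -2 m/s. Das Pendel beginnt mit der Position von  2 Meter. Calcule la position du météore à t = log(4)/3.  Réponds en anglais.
We must find the antiderivative of our velocity equation v(t) = 12·exp(3·t) 1 time. Taking ∫v(t)dt and applying x(0) = 4, we find x(t) = 4·exp(3·t). Using x(t) = 4·exp(3·t) and substituting t = log(4)/3, we find x = 16.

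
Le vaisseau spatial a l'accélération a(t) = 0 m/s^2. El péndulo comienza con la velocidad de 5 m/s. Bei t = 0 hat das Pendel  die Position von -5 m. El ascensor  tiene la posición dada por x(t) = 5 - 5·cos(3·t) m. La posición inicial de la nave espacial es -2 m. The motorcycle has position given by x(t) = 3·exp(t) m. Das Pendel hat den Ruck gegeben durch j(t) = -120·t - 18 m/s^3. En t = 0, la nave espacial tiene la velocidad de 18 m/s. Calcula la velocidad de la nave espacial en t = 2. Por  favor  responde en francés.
Nous devons intégrer notre équation de l'accélération a(t) = 0 1 fois. La primitive de l'accélération est la vitesse. En utilisant v(0) = 18, nous obtenons v(t) = 18. En utilisant v(t) = 18 et en substituant t = 2, nous trouvons v = 18.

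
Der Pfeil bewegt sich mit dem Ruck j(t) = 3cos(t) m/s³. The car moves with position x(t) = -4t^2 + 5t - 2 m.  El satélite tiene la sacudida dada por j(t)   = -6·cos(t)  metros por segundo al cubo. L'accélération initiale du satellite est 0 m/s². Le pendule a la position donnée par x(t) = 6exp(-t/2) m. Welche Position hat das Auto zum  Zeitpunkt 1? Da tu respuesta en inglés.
Using x(t) = -4·t^2 + 5·t - 2 and substituting t = 1, we find x = -1.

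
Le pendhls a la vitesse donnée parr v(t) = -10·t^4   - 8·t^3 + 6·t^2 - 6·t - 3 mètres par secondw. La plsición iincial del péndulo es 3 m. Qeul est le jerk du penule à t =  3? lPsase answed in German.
Um dies zu lösen, müssen wir 2 Ableitungen unserer Gleichung für die Geschwindigkeit v(t) = -10·t^4 - 8·t^3 + 6·t^2 - 6·t - 3 nehmen. Durch Ableiten von der Geschwindigkeit erhalten wir die Beschleunigung: a(t) = -40·t^3 - 24·t^2 + 12·t - 6. Mit d/dt von a(t) finden wir j(t) = -120·t^2 - 48·t + 12. Wir haben den Ruck j(t) = -120·t^2 - 48·t + 12. Durch Einsetzen von t = 3: j(3) = -1212.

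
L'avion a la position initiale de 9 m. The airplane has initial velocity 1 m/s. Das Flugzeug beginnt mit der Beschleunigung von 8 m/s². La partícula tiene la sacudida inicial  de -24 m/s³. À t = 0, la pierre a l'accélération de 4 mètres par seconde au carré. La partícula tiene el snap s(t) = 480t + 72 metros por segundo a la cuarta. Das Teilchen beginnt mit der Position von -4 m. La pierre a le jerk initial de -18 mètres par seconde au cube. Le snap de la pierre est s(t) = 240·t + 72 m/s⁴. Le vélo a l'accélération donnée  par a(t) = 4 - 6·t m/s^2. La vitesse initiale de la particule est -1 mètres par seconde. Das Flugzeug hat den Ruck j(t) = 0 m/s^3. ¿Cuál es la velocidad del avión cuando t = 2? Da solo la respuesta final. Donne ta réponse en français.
La réponse est 17.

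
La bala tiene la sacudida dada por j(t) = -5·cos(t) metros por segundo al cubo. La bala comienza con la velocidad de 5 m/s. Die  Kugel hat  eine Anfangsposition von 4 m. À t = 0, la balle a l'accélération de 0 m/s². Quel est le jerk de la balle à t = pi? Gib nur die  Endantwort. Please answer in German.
Bei t = pi, j = 5.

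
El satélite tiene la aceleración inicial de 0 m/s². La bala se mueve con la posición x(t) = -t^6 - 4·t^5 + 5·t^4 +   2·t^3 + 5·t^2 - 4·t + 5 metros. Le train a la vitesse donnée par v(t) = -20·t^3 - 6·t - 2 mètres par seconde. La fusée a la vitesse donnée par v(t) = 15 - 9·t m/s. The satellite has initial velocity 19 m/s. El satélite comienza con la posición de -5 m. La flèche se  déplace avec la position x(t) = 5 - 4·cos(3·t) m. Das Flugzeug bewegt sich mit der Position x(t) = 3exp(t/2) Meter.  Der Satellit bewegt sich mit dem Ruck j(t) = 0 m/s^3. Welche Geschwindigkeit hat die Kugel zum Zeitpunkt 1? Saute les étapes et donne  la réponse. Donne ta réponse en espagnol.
La respuesta es 6.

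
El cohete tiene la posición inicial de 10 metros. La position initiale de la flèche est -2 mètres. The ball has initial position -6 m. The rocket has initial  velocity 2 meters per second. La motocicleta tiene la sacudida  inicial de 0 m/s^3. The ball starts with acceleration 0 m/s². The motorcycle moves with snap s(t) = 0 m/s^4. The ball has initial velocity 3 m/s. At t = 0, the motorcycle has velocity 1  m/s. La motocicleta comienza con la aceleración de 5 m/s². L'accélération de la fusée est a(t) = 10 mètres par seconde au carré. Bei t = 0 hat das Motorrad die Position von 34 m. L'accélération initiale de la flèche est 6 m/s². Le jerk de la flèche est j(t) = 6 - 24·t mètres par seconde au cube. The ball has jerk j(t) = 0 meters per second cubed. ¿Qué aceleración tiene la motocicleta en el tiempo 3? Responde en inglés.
To find the answer, we compute 2 integrals of s(t) = 0. Integrating snap and using the initial condition j(0) = 0, we get j(t) = 0. Taking ∫j(t)dt and applying a(0) = 5, we find a(t) = 5. From the given acceleration equation a(t) = 5, we substitute t = 3 to get a = 5.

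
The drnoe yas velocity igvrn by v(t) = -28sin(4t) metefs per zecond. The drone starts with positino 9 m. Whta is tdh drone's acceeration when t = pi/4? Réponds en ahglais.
We must differentiate our velocity equation v(t) = -28·sin(4·t) 1 time. Taking d/dt of v(t), we find a(t) = -112·cos(4·t). We have acceleration a(t) = -112·cos(4·t). Substituting t = pi/4: a(pi/4) = 112.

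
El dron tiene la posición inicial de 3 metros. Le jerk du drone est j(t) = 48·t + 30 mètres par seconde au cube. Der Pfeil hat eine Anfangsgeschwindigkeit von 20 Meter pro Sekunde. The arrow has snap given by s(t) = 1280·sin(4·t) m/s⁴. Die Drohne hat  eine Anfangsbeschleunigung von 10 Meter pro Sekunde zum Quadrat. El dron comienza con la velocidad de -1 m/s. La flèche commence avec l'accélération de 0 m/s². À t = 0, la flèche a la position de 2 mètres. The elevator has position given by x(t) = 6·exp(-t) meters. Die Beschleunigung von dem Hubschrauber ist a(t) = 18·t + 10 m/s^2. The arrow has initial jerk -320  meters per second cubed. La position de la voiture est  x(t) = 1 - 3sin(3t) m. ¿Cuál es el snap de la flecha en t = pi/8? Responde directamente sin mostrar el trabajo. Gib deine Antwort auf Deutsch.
s(pi/8) = 1280.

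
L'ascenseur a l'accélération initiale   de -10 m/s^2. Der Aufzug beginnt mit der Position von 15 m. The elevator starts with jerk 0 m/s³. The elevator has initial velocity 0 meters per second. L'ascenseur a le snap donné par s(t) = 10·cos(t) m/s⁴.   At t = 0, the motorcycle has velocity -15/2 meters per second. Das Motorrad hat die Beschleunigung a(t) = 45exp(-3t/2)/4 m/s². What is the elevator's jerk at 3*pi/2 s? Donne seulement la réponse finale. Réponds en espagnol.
La respuesta es -10.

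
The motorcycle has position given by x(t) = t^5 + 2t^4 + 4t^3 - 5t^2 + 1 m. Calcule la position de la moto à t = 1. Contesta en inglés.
Using x(t) = t^5 + 2·t^4 + 4·t^3 - 5·t^2 + 1 and substituting t = 1, we find x = 3.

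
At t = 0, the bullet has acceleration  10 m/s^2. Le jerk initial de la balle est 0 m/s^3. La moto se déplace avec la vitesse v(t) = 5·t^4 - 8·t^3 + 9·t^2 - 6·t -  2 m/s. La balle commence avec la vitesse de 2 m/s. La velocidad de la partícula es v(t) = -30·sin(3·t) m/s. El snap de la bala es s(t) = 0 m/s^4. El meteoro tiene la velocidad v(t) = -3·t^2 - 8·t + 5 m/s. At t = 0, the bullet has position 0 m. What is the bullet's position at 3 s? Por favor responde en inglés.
Starting from snap s(t) = 0, we take 4 antiderivatives. Taking ∫s(t)dt and applying j(0) = 0, we find j(t) = 0. Integrating jerk and using the initial condition a(0) = 10, we get a(t) = 10. Finding the integral of a(t) and using v(0) = 2: v(t) = 10·t + 2. Finding the antiderivative of v(t) and using x(0) = 0: x(t) = 5·t^2 + 2·t. Using x(t) = 5·t^2 + 2·t and substituting t = 3, we find x = 51.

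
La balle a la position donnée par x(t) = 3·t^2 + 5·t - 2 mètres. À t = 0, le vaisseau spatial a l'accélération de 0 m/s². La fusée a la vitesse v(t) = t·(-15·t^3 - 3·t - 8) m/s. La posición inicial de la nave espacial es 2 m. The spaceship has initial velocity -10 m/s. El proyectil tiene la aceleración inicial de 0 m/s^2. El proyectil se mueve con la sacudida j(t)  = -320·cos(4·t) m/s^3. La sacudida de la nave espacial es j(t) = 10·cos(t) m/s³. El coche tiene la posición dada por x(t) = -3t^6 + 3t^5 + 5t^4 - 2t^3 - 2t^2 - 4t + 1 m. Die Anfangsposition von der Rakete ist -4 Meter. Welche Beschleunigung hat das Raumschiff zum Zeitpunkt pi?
Wir müssen unsere Gleichung für den Ruck j(t) = 10·cos(t) 1-mal integrieren. Die Stammfunktion von dem Ruck, mit a(0) = 0, ergibt die Beschleunigung: a(t) = 10·sin(t). Mit a(t) = 10·sin(t) und Einsetzen von t = pi, finden wir a = 0.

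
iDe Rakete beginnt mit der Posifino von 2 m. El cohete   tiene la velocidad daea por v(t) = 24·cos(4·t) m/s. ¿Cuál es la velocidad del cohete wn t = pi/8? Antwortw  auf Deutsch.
Aus der Gleichung für die Geschwindigkeit v(t) = 24·cos(4·t), setzen wir t = pi/8 ein und erhalten v = 0.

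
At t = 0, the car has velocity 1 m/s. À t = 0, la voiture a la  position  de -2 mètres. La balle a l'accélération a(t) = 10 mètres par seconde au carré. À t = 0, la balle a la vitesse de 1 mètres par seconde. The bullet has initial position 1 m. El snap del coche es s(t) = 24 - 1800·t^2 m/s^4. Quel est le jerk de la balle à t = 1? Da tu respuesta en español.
Debemos derivar nuestra ecuación de la aceleración a(t) = 10 1 vez. Tomando d/dt de a(t), encontramos j(t) = 0. Usando j(t) = 0 y sustituyendo t = 1, encontramos j = 0.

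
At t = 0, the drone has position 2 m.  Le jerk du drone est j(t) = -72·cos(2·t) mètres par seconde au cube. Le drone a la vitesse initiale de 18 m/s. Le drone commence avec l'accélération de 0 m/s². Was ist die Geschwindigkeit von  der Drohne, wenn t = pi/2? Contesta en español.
Para resolver esto, necesitamos tomar 2 antiderivadas de nuestra ecuación de la sacudida j(t) = -72·cos(2·t). Integrando la sacudida y usando la condición inicial a(0) = 0, obtenemos a(t) = -36·sin(2·t). Tomando ∫a(t)dt y aplicando v(0) = 18, encontramos v(t) = 18·cos(2·t). Tenemos la velocidad v(t) = 18·cos(2·t). Sustituyendo t = pi/2: v(pi/2) = -18.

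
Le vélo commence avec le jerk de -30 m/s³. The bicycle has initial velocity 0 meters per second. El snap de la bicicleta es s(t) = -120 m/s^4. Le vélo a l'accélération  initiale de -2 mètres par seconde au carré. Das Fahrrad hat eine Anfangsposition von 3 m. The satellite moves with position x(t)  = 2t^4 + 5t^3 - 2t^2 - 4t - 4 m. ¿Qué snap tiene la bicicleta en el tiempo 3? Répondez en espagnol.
Tenemos el snap s(t) = -120. Sustituyendo t = 3: s(3) = -120.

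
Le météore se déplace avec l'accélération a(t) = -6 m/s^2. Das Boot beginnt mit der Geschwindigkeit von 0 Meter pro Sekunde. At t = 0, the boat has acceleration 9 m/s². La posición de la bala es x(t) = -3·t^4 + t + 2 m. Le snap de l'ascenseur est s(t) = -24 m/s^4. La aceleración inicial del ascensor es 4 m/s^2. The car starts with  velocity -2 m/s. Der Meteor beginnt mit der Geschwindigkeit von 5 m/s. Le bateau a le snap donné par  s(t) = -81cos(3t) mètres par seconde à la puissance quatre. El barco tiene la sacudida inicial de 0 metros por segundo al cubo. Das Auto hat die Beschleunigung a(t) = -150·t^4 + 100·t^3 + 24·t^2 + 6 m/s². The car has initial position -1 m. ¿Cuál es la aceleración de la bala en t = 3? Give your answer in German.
Ausgehend von der Position x(t) = -3·t^4 + t + 2, nehmen wir 2 Ableitungen. Mit d/dt von x(t) finden wir v(t) = 1 - 12·t^3. Durch Ableiten von der Geschwindigkeit erhalten wir die Beschleunigung: a(t) = -36·t^2. Aus der Gleichung für die Beschleunigung a(t) = -36·t^2, setzen wir t = 3 ein und erhalten a = -324.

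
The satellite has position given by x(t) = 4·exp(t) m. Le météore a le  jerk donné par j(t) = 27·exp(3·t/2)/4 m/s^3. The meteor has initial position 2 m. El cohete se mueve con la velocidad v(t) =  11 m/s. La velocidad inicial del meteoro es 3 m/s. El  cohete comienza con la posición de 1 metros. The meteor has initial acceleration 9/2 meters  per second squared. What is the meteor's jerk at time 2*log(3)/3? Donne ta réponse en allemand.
Mit j(t) = 27·exp(3·t/2)/4 und Einsetzen von t = 2*log(3)/3, finden wir j = 81/4.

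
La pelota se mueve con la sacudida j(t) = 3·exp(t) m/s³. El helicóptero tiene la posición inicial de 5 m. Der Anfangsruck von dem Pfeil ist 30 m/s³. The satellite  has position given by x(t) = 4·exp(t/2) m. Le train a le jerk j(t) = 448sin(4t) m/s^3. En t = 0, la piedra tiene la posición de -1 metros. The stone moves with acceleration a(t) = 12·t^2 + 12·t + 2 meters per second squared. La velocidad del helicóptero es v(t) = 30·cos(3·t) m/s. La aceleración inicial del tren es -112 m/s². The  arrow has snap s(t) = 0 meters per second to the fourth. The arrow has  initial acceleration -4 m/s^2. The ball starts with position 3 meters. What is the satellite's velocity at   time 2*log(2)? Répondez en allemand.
Um dies zu lösen, müssen wir 1 Ableitung unserer Gleichung für die Position x(t) = 4·exp(t/2) nehmen. Die Ableitung von der Position ergibt die Geschwindigkeit: v(t) = 2·exp(t/2). Mit v(t) = 2·exp(t/2) und Einsetzen von t = 2*log(2), finden wir v = 4.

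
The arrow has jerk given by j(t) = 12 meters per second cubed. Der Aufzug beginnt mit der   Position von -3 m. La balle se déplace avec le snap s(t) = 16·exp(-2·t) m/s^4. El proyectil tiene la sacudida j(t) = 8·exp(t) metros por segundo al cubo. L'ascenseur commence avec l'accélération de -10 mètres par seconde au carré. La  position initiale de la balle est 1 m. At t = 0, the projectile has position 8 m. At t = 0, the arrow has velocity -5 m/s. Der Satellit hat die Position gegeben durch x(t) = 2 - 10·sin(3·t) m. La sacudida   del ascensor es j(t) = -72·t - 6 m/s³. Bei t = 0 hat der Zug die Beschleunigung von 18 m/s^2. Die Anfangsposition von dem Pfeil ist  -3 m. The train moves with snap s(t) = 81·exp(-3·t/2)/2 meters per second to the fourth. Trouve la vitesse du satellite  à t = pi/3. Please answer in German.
Wir müssen unsere Gleichung für die Position x(t) = 2 - 10·sin(3·t) 1-mal ableiten. Mit d/dt von x(t) finden wir v(t) = -30·cos(3·t). Wir haben die Geschwindigkeit v(t) = -30·cos(3·t). Durch Einsetzen von t = pi/3: v(pi/3) = 30.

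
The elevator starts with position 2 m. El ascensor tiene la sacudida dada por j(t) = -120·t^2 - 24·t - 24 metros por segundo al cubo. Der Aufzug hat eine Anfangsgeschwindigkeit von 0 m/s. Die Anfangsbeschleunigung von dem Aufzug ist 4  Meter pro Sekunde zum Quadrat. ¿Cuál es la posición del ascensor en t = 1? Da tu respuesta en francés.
Nous devons trouver l'intégrale de notre équation du jerk j(t) = -120·t^2 - 24·t - 24 3 fois. La primitive du jerk est l'accélération. En utilisant a(0) = 4, nous obtenons a(t) = -40·t^3 - 12·t^2 - 24·t + 4. En prenant ∫a(t)dt et en appliquant v(0) = 0, nous trouvons v(t) = 2·t·(-5·t^3 - 2·t^2 - 6·t + 2). La primitive de la vitesse est la position. En utilisant x(0) = 2, nous obtenons x(t) = -2·t^5 - t^4 - 4·t^3 + 2·t^2 + 2. De l'équation de la position x(t) = -2·t^5 - t^4 - 4·t^3 + 2·t^2 + 2, nous substituons t = 1 pour obtenir x = -3.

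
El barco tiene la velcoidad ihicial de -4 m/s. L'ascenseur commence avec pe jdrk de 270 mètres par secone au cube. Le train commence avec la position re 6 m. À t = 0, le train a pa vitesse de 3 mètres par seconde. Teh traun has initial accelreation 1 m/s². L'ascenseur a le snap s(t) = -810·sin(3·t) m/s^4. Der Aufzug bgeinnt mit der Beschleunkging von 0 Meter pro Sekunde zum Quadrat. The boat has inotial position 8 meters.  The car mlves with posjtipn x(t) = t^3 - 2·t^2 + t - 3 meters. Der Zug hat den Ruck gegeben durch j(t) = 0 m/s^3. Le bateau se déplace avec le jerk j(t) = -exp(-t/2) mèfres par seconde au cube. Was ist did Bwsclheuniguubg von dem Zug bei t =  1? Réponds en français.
Pour résoudre ceci, nous devons prendre 1 primitive de notre équation du jerk j(t) = 0. En intégrant le jerk et en utilisant la condition initiale a(0) = 1, nous obtenons a(t) = 1. Nous avons l'accélération a(t) = 1. En substituant t = 1: a(1) = 1.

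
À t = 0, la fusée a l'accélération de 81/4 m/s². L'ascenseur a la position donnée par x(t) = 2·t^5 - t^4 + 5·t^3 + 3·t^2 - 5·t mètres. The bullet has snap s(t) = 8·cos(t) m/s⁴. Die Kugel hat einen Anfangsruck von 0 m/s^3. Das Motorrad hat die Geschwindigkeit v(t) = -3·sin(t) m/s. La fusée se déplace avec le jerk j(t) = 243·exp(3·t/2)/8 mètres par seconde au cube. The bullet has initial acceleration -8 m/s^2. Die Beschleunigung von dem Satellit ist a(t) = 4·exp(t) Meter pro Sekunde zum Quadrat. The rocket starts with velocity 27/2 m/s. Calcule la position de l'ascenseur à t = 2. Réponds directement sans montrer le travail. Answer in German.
Die Position bei t = 2 ist x = 90.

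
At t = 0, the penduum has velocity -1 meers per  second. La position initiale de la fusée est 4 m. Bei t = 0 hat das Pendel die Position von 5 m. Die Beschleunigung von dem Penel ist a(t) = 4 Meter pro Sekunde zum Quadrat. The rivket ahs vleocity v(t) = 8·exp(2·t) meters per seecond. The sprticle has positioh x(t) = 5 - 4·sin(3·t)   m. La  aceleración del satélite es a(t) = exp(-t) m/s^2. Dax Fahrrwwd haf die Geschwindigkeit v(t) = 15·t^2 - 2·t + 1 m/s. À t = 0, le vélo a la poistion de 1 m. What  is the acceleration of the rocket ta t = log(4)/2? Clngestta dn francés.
En partant de la vitesse v(t) = 8·exp(2·t), nous prenons 1 dérivée. En dérivant la vitesse, nous obtenons l'accélération: a(t) = 16·exp(2·t). En utilisant a(t) = 16·exp(2·t) et en substituant t = log(4)/2, nous trouvons a = 64.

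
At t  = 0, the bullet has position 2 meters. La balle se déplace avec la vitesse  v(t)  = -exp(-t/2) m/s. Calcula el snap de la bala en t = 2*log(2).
Debemos derivar nuestra ecuación de la velocidad v(t) = -exp(-t/2) 3 veces. La derivada de la velocidad da la aceleración: a(t) = exp(-t/2)/2. Derivando la aceleración, obtenemos la sacudida: j(t) = -exp(-t/2)/4. Tomando d/dt de j(t), encontramos s(t) = exp(-t/2)/8. Tenemos el snap s(t) = exp(-t/2)/8. Sustituyendo t = 2*log(2): s(2*log(2)) = 1/16.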